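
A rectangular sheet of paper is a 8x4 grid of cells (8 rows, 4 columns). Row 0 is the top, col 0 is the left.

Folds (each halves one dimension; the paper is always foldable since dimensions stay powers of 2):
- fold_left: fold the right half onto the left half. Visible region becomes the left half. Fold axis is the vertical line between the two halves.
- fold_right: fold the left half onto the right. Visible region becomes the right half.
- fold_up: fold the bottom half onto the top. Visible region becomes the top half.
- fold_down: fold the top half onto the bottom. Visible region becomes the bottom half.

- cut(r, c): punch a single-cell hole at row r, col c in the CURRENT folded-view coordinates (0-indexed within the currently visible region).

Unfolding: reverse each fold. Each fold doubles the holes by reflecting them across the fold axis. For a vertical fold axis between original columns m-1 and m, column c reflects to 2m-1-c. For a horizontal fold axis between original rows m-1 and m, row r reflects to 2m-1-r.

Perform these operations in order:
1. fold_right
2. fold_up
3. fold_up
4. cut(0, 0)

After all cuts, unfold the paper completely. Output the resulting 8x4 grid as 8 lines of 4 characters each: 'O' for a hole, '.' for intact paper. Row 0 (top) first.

Answer: .OO.
....
....
.OO.
.OO.
....
....
.OO.

Derivation:
Op 1 fold_right: fold axis v@2; visible region now rows[0,8) x cols[2,4) = 8x2
Op 2 fold_up: fold axis h@4; visible region now rows[0,4) x cols[2,4) = 4x2
Op 3 fold_up: fold axis h@2; visible region now rows[0,2) x cols[2,4) = 2x2
Op 4 cut(0, 0): punch at orig (0,2); cuts so far [(0, 2)]; region rows[0,2) x cols[2,4) = 2x2
Unfold 1 (reflect across h@2): 2 holes -> [(0, 2), (3, 2)]
Unfold 2 (reflect across h@4): 4 holes -> [(0, 2), (3, 2), (4, 2), (7, 2)]
Unfold 3 (reflect across v@2): 8 holes -> [(0, 1), (0, 2), (3, 1), (3, 2), (4, 1), (4, 2), (7, 1), (7, 2)]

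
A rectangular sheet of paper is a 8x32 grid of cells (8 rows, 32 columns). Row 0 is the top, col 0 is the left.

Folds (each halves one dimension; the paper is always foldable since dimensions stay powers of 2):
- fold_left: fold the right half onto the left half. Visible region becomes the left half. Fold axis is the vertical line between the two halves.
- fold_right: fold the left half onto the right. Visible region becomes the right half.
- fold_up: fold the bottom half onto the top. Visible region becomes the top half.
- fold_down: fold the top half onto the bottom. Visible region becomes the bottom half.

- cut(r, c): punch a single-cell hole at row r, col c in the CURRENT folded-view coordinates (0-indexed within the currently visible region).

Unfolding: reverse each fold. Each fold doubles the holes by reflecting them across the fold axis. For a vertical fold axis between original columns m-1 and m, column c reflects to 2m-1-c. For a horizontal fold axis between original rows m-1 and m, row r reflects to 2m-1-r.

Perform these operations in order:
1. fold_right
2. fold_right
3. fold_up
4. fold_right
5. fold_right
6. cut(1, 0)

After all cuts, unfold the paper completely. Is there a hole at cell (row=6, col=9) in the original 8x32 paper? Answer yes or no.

Op 1 fold_right: fold axis v@16; visible region now rows[0,8) x cols[16,32) = 8x16
Op 2 fold_right: fold axis v@24; visible region now rows[0,8) x cols[24,32) = 8x8
Op 3 fold_up: fold axis h@4; visible region now rows[0,4) x cols[24,32) = 4x8
Op 4 fold_right: fold axis v@28; visible region now rows[0,4) x cols[28,32) = 4x4
Op 5 fold_right: fold axis v@30; visible region now rows[0,4) x cols[30,32) = 4x2
Op 6 cut(1, 0): punch at orig (1,30); cuts so far [(1, 30)]; region rows[0,4) x cols[30,32) = 4x2
Unfold 1 (reflect across v@30): 2 holes -> [(1, 29), (1, 30)]
Unfold 2 (reflect across v@28): 4 holes -> [(1, 25), (1, 26), (1, 29), (1, 30)]
Unfold 3 (reflect across h@4): 8 holes -> [(1, 25), (1, 26), (1, 29), (1, 30), (6, 25), (6, 26), (6, 29), (6, 30)]
Unfold 4 (reflect across v@24): 16 holes -> [(1, 17), (1, 18), (1, 21), (1, 22), (1, 25), (1, 26), (1, 29), (1, 30), (6, 17), (6, 18), (6, 21), (6, 22), (6, 25), (6, 26), (6, 29), (6, 30)]
Unfold 5 (reflect across v@16): 32 holes -> [(1, 1), (1, 2), (1, 5), (1, 6), (1, 9), (1, 10), (1, 13), (1, 14), (1, 17), (1, 18), (1, 21), (1, 22), (1, 25), (1, 26), (1, 29), (1, 30), (6, 1), (6, 2), (6, 5), (6, 6), (6, 9), (6, 10), (6, 13), (6, 14), (6, 17), (6, 18), (6, 21), (6, 22), (6, 25), (6, 26), (6, 29), (6, 30)]
Holes: [(1, 1), (1, 2), (1, 5), (1, 6), (1, 9), (1, 10), (1, 13), (1, 14), (1, 17), (1, 18), (1, 21), (1, 22), (1, 25), (1, 26), (1, 29), (1, 30), (6, 1), (6, 2), (6, 5), (6, 6), (6, 9), (6, 10), (6, 13), (6, 14), (6, 17), (6, 18), (6, 21), (6, 22), (6, 25), (6, 26), (6, 29), (6, 30)]

Answer: yes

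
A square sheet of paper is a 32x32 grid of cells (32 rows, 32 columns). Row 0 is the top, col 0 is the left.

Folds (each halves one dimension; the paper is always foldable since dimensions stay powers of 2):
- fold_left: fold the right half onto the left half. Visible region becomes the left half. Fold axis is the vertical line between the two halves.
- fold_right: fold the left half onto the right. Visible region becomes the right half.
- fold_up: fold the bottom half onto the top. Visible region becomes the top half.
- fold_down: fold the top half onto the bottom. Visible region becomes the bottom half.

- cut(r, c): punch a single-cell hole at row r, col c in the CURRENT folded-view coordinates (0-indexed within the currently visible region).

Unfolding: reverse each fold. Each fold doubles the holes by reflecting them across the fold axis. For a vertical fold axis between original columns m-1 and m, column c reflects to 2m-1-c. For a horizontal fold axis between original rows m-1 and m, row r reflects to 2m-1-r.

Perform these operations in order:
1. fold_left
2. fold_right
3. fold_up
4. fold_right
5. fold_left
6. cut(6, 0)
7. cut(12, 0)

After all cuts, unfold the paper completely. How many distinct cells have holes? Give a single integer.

Answer: 64

Derivation:
Op 1 fold_left: fold axis v@16; visible region now rows[0,32) x cols[0,16) = 32x16
Op 2 fold_right: fold axis v@8; visible region now rows[0,32) x cols[8,16) = 32x8
Op 3 fold_up: fold axis h@16; visible region now rows[0,16) x cols[8,16) = 16x8
Op 4 fold_right: fold axis v@12; visible region now rows[0,16) x cols[12,16) = 16x4
Op 5 fold_left: fold axis v@14; visible region now rows[0,16) x cols[12,14) = 16x2
Op 6 cut(6, 0): punch at orig (6,12); cuts so far [(6, 12)]; region rows[0,16) x cols[12,14) = 16x2
Op 7 cut(12, 0): punch at orig (12,12); cuts so far [(6, 12), (12, 12)]; region rows[0,16) x cols[12,14) = 16x2
Unfold 1 (reflect across v@14): 4 holes -> [(6, 12), (6, 15), (12, 12), (12, 15)]
Unfold 2 (reflect across v@12): 8 holes -> [(6, 8), (6, 11), (6, 12), (6, 15), (12, 8), (12, 11), (12, 12), (12, 15)]
Unfold 3 (reflect across h@16): 16 holes -> [(6, 8), (6, 11), (6, 12), (6, 15), (12, 8), (12, 11), (12, 12), (12, 15), (19, 8), (19, 11), (19, 12), (19, 15), (25, 8), (25, 11), (25, 12), (25, 15)]
Unfold 4 (reflect across v@8): 32 holes -> [(6, 0), (6, 3), (6, 4), (6, 7), (6, 8), (6, 11), (6, 12), (6, 15), (12, 0), (12, 3), (12, 4), (12, 7), (12, 8), (12, 11), (12, 12), (12, 15), (19, 0), (19, 3), (19, 4), (19, 7), (19, 8), (19, 11), (19, 12), (19, 15), (25, 0), (25, 3), (25, 4), (25, 7), (25, 8), (25, 11), (25, 12), (25, 15)]
Unfold 5 (reflect across v@16): 64 holes -> [(6, 0), (6, 3), (6, 4), (6, 7), (6, 8), (6, 11), (6, 12), (6, 15), (6, 16), (6, 19), (6, 20), (6, 23), (6, 24), (6, 27), (6, 28), (6, 31), (12, 0), (12, 3), (12, 4), (12, 7), (12, 8), (12, 11), (12, 12), (12, 15), (12, 16), (12, 19), (12, 20), (12, 23), (12, 24), (12, 27), (12, 28), (12, 31), (19, 0), (19, 3), (19, 4), (19, 7), (19, 8), (19, 11), (19, 12), (19, 15), (19, 16), (19, 19), (19, 20), (19, 23), (19, 24), (19, 27), (19, 28), (19, 31), (25, 0), (25, 3), (25, 4), (25, 7), (25, 8), (25, 11), (25, 12), (25, 15), (25, 16), (25, 19), (25, 20), (25, 23), (25, 24), (25, 27), (25, 28), (25, 31)]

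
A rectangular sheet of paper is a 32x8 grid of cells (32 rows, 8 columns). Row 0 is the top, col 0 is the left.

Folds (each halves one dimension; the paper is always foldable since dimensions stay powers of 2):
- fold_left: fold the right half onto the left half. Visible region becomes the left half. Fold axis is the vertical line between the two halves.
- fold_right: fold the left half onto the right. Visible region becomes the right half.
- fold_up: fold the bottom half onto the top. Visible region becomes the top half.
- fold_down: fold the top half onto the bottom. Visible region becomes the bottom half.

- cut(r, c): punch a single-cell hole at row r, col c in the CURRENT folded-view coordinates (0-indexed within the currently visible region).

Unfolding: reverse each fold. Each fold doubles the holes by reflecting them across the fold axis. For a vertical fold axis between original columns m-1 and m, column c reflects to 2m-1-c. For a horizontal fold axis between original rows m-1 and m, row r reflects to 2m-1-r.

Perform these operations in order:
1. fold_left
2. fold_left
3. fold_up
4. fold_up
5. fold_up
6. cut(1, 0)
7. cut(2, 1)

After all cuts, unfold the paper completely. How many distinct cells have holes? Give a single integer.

Answer: 64

Derivation:
Op 1 fold_left: fold axis v@4; visible region now rows[0,32) x cols[0,4) = 32x4
Op 2 fold_left: fold axis v@2; visible region now rows[0,32) x cols[0,2) = 32x2
Op 3 fold_up: fold axis h@16; visible region now rows[0,16) x cols[0,2) = 16x2
Op 4 fold_up: fold axis h@8; visible region now rows[0,8) x cols[0,2) = 8x2
Op 5 fold_up: fold axis h@4; visible region now rows[0,4) x cols[0,2) = 4x2
Op 6 cut(1, 0): punch at orig (1,0); cuts so far [(1, 0)]; region rows[0,4) x cols[0,2) = 4x2
Op 7 cut(2, 1): punch at orig (2,1); cuts so far [(1, 0), (2, 1)]; region rows[0,4) x cols[0,2) = 4x2
Unfold 1 (reflect across h@4): 4 holes -> [(1, 0), (2, 1), (5, 1), (6, 0)]
Unfold 2 (reflect across h@8): 8 holes -> [(1, 0), (2, 1), (5, 1), (6, 0), (9, 0), (10, 1), (13, 1), (14, 0)]
Unfold 3 (reflect across h@16): 16 holes -> [(1, 0), (2, 1), (5, 1), (6, 0), (9, 0), (10, 1), (13, 1), (14, 0), (17, 0), (18, 1), (21, 1), (22, 0), (25, 0), (26, 1), (29, 1), (30, 0)]
Unfold 4 (reflect across v@2): 32 holes -> [(1, 0), (1, 3), (2, 1), (2, 2), (5, 1), (5, 2), (6, 0), (6, 3), (9, 0), (9, 3), (10, 1), (10, 2), (13, 1), (13, 2), (14, 0), (14, 3), (17, 0), (17, 3), (18, 1), (18, 2), (21, 1), (21, 2), (22, 0), (22, 3), (25, 0), (25, 3), (26, 1), (26, 2), (29, 1), (29, 2), (30, 0), (30, 3)]
Unfold 5 (reflect across v@4): 64 holes -> [(1, 0), (1, 3), (1, 4), (1, 7), (2, 1), (2, 2), (2, 5), (2, 6), (5, 1), (5, 2), (5, 5), (5, 6), (6, 0), (6, 3), (6, 4), (6, 7), (9, 0), (9, 3), (9, 4), (9, 7), (10, 1), (10, 2), (10, 5), (10, 6), (13, 1), (13, 2), (13, 5), (13, 6), (14, 0), (14, 3), (14, 4), (14, 7), (17, 0), (17, 3), (17, 4), (17, 7), (18, 1), (18, 2), (18, 5), (18, 6), (21, 1), (21, 2), (21, 5), (21, 6), (22, 0), (22, 3), (22, 4), (22, 7), (25, 0), (25, 3), (25, 4), (25, 7), (26, 1), (26, 2), (26, 5), (26, 6), (29, 1), (29, 2), (29, 5), (29, 6), (30, 0), (30, 3), (30, 4), (30, 7)]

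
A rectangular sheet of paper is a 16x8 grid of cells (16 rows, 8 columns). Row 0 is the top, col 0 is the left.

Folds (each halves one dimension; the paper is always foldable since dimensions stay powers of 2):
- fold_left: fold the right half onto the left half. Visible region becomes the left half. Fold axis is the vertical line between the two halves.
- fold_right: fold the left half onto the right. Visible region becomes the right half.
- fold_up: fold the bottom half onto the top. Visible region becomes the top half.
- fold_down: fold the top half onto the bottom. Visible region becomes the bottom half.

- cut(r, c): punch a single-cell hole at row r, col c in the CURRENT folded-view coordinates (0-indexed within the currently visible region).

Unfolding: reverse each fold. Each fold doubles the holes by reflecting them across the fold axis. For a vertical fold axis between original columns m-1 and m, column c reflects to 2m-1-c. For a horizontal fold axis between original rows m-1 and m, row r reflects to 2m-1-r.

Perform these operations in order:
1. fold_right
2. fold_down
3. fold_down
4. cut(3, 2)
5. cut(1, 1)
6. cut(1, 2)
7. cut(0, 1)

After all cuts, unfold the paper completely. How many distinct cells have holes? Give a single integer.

Op 1 fold_right: fold axis v@4; visible region now rows[0,16) x cols[4,8) = 16x4
Op 2 fold_down: fold axis h@8; visible region now rows[8,16) x cols[4,8) = 8x4
Op 3 fold_down: fold axis h@12; visible region now rows[12,16) x cols[4,8) = 4x4
Op 4 cut(3, 2): punch at orig (15,6); cuts so far [(15, 6)]; region rows[12,16) x cols[4,8) = 4x4
Op 5 cut(1, 1): punch at orig (13,5); cuts so far [(13, 5), (15, 6)]; region rows[12,16) x cols[4,8) = 4x4
Op 6 cut(1, 2): punch at orig (13,6); cuts so far [(13, 5), (13, 6), (15, 6)]; region rows[12,16) x cols[4,8) = 4x4
Op 7 cut(0, 1): punch at orig (12,5); cuts so far [(12, 5), (13, 5), (13, 6), (15, 6)]; region rows[12,16) x cols[4,8) = 4x4
Unfold 1 (reflect across h@12): 8 holes -> [(8, 6), (10, 5), (10, 6), (11, 5), (12, 5), (13, 5), (13, 6), (15, 6)]
Unfold 2 (reflect across h@8): 16 holes -> [(0, 6), (2, 5), (2, 6), (3, 5), (4, 5), (5, 5), (5, 6), (7, 6), (8, 6), (10, 5), (10, 6), (11, 5), (12, 5), (13, 5), (13, 6), (15, 6)]
Unfold 3 (reflect across v@4): 32 holes -> [(0, 1), (0, 6), (2, 1), (2, 2), (2, 5), (2, 6), (3, 2), (3, 5), (4, 2), (4, 5), (5, 1), (5, 2), (5, 5), (5, 6), (7, 1), (7, 6), (8, 1), (8, 6), (10, 1), (10, 2), (10, 5), (10, 6), (11, 2), (11, 5), (12, 2), (12, 5), (13, 1), (13, 2), (13, 5), (13, 6), (15, 1), (15, 6)]

Answer: 32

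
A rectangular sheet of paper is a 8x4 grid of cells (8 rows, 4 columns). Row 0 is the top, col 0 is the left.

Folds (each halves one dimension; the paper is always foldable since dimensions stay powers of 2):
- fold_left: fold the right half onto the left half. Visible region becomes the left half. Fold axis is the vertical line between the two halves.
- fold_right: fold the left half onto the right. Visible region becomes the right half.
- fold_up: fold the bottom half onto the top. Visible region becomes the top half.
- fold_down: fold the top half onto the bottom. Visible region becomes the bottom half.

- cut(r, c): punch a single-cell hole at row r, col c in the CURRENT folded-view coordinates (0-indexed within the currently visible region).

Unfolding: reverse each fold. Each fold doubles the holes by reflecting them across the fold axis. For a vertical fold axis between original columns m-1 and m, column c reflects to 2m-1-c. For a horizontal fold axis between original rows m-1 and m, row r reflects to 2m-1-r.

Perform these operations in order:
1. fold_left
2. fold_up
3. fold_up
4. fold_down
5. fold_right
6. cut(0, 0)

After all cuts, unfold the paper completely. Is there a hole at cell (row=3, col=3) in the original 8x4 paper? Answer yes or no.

Answer: yes

Derivation:
Op 1 fold_left: fold axis v@2; visible region now rows[0,8) x cols[0,2) = 8x2
Op 2 fold_up: fold axis h@4; visible region now rows[0,4) x cols[0,2) = 4x2
Op 3 fold_up: fold axis h@2; visible region now rows[0,2) x cols[0,2) = 2x2
Op 4 fold_down: fold axis h@1; visible region now rows[1,2) x cols[0,2) = 1x2
Op 5 fold_right: fold axis v@1; visible region now rows[1,2) x cols[1,2) = 1x1
Op 6 cut(0, 0): punch at orig (1,1); cuts so far [(1, 1)]; region rows[1,2) x cols[1,2) = 1x1
Unfold 1 (reflect across v@1): 2 holes -> [(1, 0), (1, 1)]
Unfold 2 (reflect across h@1): 4 holes -> [(0, 0), (0, 1), (1, 0), (1, 1)]
Unfold 3 (reflect across h@2): 8 holes -> [(0, 0), (0, 1), (1, 0), (1, 1), (2, 0), (2, 1), (3, 0), (3, 1)]
Unfold 4 (reflect across h@4): 16 holes -> [(0, 0), (0, 1), (1, 0), (1, 1), (2, 0), (2, 1), (3, 0), (3, 1), (4, 0), (4, 1), (5, 0), (5, 1), (6, 0), (6, 1), (7, 0), (7, 1)]
Unfold 5 (reflect across v@2): 32 holes -> [(0, 0), (0, 1), (0, 2), (0, 3), (1, 0), (1, 1), (1, 2), (1, 3), (2, 0), (2, 1), (2, 2), (2, 3), (3, 0), (3, 1), (3, 2), (3, 3), (4, 0), (4, 1), (4, 2), (4, 3), (5, 0), (5, 1), (5, 2), (5, 3), (6, 0), (6, 1), (6, 2), (6, 3), (7, 0), (7, 1), (7, 2), (7, 3)]
Holes: [(0, 0), (0, 1), (0, 2), (0, 3), (1, 0), (1, 1), (1, 2), (1, 3), (2, 0), (2, 1), (2, 2), (2, 3), (3, 0), (3, 1), (3, 2), (3, 3), (4, 0), (4, 1), (4, 2), (4, 3), (5, 0), (5, 1), (5, 2), (5, 3), (6, 0), (6, 1), (6, 2), (6, 3), (7, 0), (7, 1), (7, 2), (7, 3)]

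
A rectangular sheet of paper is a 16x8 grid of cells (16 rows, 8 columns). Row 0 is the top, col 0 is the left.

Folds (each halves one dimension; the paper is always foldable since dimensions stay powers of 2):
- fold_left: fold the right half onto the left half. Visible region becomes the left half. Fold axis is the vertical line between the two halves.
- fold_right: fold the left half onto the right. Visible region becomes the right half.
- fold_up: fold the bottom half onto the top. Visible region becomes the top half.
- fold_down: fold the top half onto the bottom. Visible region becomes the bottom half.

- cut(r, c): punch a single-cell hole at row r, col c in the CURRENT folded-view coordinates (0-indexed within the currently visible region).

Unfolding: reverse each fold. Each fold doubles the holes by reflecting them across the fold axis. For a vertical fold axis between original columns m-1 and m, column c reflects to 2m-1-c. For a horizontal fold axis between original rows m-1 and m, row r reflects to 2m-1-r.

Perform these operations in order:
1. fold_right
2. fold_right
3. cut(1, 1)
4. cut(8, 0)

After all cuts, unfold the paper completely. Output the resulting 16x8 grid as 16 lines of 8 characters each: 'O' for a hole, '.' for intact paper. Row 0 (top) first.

Op 1 fold_right: fold axis v@4; visible region now rows[0,16) x cols[4,8) = 16x4
Op 2 fold_right: fold axis v@6; visible region now rows[0,16) x cols[6,8) = 16x2
Op 3 cut(1, 1): punch at orig (1,7); cuts so far [(1, 7)]; region rows[0,16) x cols[6,8) = 16x2
Op 4 cut(8, 0): punch at orig (8,6); cuts so far [(1, 7), (8, 6)]; region rows[0,16) x cols[6,8) = 16x2
Unfold 1 (reflect across v@6): 4 holes -> [(1, 4), (1, 7), (8, 5), (8, 6)]
Unfold 2 (reflect across v@4): 8 holes -> [(1, 0), (1, 3), (1, 4), (1, 7), (8, 1), (8, 2), (8, 5), (8, 6)]

Answer: ........
O..OO..O
........
........
........
........
........
........
.OO..OO.
........
........
........
........
........
........
........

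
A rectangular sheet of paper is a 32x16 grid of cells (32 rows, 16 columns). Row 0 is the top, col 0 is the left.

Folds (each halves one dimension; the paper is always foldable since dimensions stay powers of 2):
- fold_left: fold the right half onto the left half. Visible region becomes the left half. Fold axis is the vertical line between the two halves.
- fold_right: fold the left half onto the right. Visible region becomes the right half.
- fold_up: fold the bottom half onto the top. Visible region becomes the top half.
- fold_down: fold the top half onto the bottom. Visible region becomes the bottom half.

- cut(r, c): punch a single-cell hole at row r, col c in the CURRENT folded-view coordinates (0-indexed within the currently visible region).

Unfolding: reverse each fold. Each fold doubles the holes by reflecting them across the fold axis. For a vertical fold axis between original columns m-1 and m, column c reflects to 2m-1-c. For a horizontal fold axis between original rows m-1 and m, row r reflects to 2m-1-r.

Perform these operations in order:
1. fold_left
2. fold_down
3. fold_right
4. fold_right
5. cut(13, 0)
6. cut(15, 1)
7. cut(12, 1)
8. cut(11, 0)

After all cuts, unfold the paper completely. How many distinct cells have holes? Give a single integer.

Answer: 64

Derivation:
Op 1 fold_left: fold axis v@8; visible region now rows[0,32) x cols[0,8) = 32x8
Op 2 fold_down: fold axis h@16; visible region now rows[16,32) x cols[0,8) = 16x8
Op 3 fold_right: fold axis v@4; visible region now rows[16,32) x cols[4,8) = 16x4
Op 4 fold_right: fold axis v@6; visible region now rows[16,32) x cols[6,8) = 16x2
Op 5 cut(13, 0): punch at orig (29,6); cuts so far [(29, 6)]; region rows[16,32) x cols[6,8) = 16x2
Op 6 cut(15, 1): punch at orig (31,7); cuts so far [(29, 6), (31, 7)]; region rows[16,32) x cols[6,8) = 16x2
Op 7 cut(12, 1): punch at orig (28,7); cuts so far [(28, 7), (29, 6), (31, 7)]; region rows[16,32) x cols[6,8) = 16x2
Op 8 cut(11, 0): punch at orig (27,6); cuts so far [(27, 6), (28, 7), (29, 6), (31, 7)]; region rows[16,32) x cols[6,8) = 16x2
Unfold 1 (reflect across v@6): 8 holes -> [(27, 5), (27, 6), (28, 4), (28, 7), (29, 5), (29, 6), (31, 4), (31, 7)]
Unfold 2 (reflect across v@4): 16 holes -> [(27, 1), (27, 2), (27, 5), (27, 6), (28, 0), (28, 3), (28, 4), (28, 7), (29, 1), (29, 2), (29, 5), (29, 6), (31, 0), (31, 3), (31, 4), (31, 7)]
Unfold 3 (reflect across h@16): 32 holes -> [(0, 0), (0, 3), (0, 4), (0, 7), (2, 1), (2, 2), (2, 5), (2, 6), (3, 0), (3, 3), (3, 4), (3, 7), (4, 1), (4, 2), (4, 5), (4, 6), (27, 1), (27, 2), (27, 5), (27, 6), (28, 0), (28, 3), (28, 4), (28, 7), (29, 1), (29, 2), (29, 5), (29, 6), (31, 0), (31, 3), (31, 4), (31, 7)]
Unfold 4 (reflect across v@8): 64 holes -> [(0, 0), (0, 3), (0, 4), (0, 7), (0, 8), (0, 11), (0, 12), (0, 15), (2, 1), (2, 2), (2, 5), (2, 6), (2, 9), (2, 10), (2, 13), (2, 14), (3, 0), (3, 3), (3, 4), (3, 7), (3, 8), (3, 11), (3, 12), (3, 15), (4, 1), (4, 2), (4, 5), (4, 6), (4, 9), (4, 10), (4, 13), (4, 14), (27, 1), (27, 2), (27, 5), (27, 6), (27, 9), (27, 10), (27, 13), (27, 14), (28, 0), (28, 3), (28, 4), (28, 7), (28, 8), (28, 11), (28, 12), (28, 15), (29, 1), (29, 2), (29, 5), (29, 6), (29, 9), (29, 10), (29, 13), (29, 14), (31, 0), (31, 3), (31, 4), (31, 7), (31, 8), (31, 11), (31, 12), (31, 15)]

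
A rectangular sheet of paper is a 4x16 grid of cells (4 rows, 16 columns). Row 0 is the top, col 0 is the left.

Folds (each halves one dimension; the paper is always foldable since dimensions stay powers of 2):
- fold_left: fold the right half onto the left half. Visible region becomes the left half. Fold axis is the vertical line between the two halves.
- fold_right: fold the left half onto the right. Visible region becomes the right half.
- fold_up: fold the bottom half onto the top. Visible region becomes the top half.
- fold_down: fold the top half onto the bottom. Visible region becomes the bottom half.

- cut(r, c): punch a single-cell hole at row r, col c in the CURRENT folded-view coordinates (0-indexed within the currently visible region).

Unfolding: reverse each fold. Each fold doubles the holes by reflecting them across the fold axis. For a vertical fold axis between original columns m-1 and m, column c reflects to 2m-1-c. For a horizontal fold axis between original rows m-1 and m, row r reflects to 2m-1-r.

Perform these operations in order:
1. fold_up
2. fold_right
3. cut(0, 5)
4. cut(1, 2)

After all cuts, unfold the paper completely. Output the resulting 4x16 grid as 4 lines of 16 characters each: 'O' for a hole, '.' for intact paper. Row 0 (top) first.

Op 1 fold_up: fold axis h@2; visible region now rows[0,2) x cols[0,16) = 2x16
Op 2 fold_right: fold axis v@8; visible region now rows[0,2) x cols[8,16) = 2x8
Op 3 cut(0, 5): punch at orig (0,13); cuts so far [(0, 13)]; region rows[0,2) x cols[8,16) = 2x8
Op 4 cut(1, 2): punch at orig (1,10); cuts so far [(0, 13), (1, 10)]; region rows[0,2) x cols[8,16) = 2x8
Unfold 1 (reflect across v@8): 4 holes -> [(0, 2), (0, 13), (1, 5), (1, 10)]
Unfold 2 (reflect across h@2): 8 holes -> [(0, 2), (0, 13), (1, 5), (1, 10), (2, 5), (2, 10), (3, 2), (3, 13)]

Answer: ..O..........O..
.....O....O.....
.....O....O.....
..O..........O..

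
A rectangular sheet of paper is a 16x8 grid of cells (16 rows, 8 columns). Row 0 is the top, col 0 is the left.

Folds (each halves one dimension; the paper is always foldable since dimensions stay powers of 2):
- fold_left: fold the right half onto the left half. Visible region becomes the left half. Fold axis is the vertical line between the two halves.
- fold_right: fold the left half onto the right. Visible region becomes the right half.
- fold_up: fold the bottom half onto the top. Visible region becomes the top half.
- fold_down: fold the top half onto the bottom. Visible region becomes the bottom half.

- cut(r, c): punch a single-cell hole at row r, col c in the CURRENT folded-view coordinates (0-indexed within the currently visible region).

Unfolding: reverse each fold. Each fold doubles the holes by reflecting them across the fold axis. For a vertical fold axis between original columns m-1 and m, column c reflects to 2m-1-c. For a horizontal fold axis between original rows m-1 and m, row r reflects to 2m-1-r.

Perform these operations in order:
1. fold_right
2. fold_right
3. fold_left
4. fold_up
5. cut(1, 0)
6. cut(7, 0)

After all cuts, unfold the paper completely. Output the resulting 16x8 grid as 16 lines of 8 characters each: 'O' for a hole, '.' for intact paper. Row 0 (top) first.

Answer: ........
OOOOOOOO
........
........
........
........
........
OOOOOOOO
OOOOOOOO
........
........
........
........
........
OOOOOOOO
........

Derivation:
Op 1 fold_right: fold axis v@4; visible region now rows[0,16) x cols[4,8) = 16x4
Op 2 fold_right: fold axis v@6; visible region now rows[0,16) x cols[6,8) = 16x2
Op 3 fold_left: fold axis v@7; visible region now rows[0,16) x cols[6,7) = 16x1
Op 4 fold_up: fold axis h@8; visible region now rows[0,8) x cols[6,7) = 8x1
Op 5 cut(1, 0): punch at orig (1,6); cuts so far [(1, 6)]; region rows[0,8) x cols[6,7) = 8x1
Op 6 cut(7, 0): punch at orig (7,6); cuts so far [(1, 6), (7, 6)]; region rows[0,8) x cols[6,7) = 8x1
Unfold 1 (reflect across h@8): 4 holes -> [(1, 6), (7, 6), (8, 6), (14, 6)]
Unfold 2 (reflect across v@7): 8 holes -> [(1, 6), (1, 7), (7, 6), (7, 7), (8, 6), (8, 7), (14, 6), (14, 7)]
Unfold 3 (reflect across v@6): 16 holes -> [(1, 4), (1, 5), (1, 6), (1, 7), (7, 4), (7, 5), (7, 6), (7, 7), (8, 4), (8, 5), (8, 6), (8, 7), (14, 4), (14, 5), (14, 6), (14, 7)]
Unfold 4 (reflect across v@4): 32 holes -> [(1, 0), (1, 1), (1, 2), (1, 3), (1, 4), (1, 5), (1, 6), (1, 7), (7, 0), (7, 1), (7, 2), (7, 3), (7, 4), (7, 5), (7, 6), (7, 7), (8, 0), (8, 1), (8, 2), (8, 3), (8, 4), (8, 5), (8, 6), (8, 7), (14, 0), (14, 1), (14, 2), (14, 3), (14, 4), (14, 5), (14, 6), (14, 7)]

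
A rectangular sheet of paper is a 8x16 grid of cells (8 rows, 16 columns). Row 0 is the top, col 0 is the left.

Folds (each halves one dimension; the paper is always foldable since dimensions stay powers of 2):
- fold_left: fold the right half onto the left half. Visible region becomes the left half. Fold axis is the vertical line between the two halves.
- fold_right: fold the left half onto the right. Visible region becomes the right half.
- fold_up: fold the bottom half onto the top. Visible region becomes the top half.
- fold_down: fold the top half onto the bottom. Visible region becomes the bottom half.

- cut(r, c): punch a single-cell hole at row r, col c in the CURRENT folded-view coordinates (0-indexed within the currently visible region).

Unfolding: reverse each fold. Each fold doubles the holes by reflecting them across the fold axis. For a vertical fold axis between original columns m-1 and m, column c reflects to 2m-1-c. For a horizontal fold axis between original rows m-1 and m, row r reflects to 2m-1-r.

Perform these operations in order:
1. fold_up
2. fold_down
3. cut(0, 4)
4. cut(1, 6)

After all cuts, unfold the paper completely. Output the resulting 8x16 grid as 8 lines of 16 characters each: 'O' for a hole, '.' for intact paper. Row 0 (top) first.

Answer: ......O.........
....O...........
....O...........
......O.........
......O.........
....O...........
....O...........
......O.........

Derivation:
Op 1 fold_up: fold axis h@4; visible region now rows[0,4) x cols[0,16) = 4x16
Op 2 fold_down: fold axis h@2; visible region now rows[2,4) x cols[0,16) = 2x16
Op 3 cut(0, 4): punch at orig (2,4); cuts so far [(2, 4)]; region rows[2,4) x cols[0,16) = 2x16
Op 4 cut(1, 6): punch at orig (3,6); cuts so far [(2, 4), (3, 6)]; region rows[2,4) x cols[0,16) = 2x16
Unfold 1 (reflect across h@2): 4 holes -> [(0, 6), (1, 4), (2, 4), (3, 6)]
Unfold 2 (reflect across h@4): 8 holes -> [(0, 6), (1, 4), (2, 4), (3, 6), (4, 6), (5, 4), (6, 4), (7, 6)]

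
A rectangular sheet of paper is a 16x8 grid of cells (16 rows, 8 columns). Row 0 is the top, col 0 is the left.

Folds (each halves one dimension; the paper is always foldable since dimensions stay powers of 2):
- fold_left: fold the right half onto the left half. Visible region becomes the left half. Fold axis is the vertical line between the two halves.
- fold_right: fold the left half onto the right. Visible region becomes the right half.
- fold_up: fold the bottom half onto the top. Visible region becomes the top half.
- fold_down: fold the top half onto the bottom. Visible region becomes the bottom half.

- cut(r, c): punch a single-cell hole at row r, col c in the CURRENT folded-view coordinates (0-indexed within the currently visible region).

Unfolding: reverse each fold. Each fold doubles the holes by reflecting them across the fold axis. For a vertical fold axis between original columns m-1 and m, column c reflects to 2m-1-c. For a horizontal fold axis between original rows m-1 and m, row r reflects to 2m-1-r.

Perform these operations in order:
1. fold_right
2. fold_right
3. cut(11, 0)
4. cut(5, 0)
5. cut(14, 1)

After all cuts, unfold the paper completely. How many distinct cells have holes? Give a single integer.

Answer: 12

Derivation:
Op 1 fold_right: fold axis v@4; visible region now rows[0,16) x cols[4,8) = 16x4
Op 2 fold_right: fold axis v@6; visible region now rows[0,16) x cols[6,8) = 16x2
Op 3 cut(11, 0): punch at orig (11,6); cuts so far [(11, 6)]; region rows[0,16) x cols[6,8) = 16x2
Op 4 cut(5, 0): punch at orig (5,6); cuts so far [(5, 6), (11, 6)]; region rows[0,16) x cols[6,8) = 16x2
Op 5 cut(14, 1): punch at orig (14,7); cuts so far [(5, 6), (11, 6), (14, 7)]; region rows[0,16) x cols[6,8) = 16x2
Unfold 1 (reflect across v@6): 6 holes -> [(5, 5), (5, 6), (11, 5), (11, 6), (14, 4), (14, 7)]
Unfold 2 (reflect across v@4): 12 holes -> [(5, 1), (5, 2), (5, 5), (5, 6), (11, 1), (11, 2), (11, 5), (11, 6), (14, 0), (14, 3), (14, 4), (14, 7)]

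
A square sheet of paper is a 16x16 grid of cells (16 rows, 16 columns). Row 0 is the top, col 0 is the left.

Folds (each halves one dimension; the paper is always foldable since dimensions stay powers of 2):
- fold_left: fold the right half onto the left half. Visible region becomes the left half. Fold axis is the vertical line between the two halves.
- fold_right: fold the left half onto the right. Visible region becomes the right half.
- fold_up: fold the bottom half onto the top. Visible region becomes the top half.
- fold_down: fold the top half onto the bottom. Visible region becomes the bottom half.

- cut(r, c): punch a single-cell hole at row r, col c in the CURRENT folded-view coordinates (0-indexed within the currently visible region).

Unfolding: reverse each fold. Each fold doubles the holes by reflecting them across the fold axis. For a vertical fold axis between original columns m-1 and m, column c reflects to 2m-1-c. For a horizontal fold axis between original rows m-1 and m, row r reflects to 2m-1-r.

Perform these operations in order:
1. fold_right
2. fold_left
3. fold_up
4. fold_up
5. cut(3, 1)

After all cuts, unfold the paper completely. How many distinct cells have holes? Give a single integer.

Answer: 16

Derivation:
Op 1 fold_right: fold axis v@8; visible region now rows[0,16) x cols[8,16) = 16x8
Op 2 fold_left: fold axis v@12; visible region now rows[0,16) x cols[8,12) = 16x4
Op 3 fold_up: fold axis h@8; visible region now rows[0,8) x cols[8,12) = 8x4
Op 4 fold_up: fold axis h@4; visible region now rows[0,4) x cols[8,12) = 4x4
Op 5 cut(3, 1): punch at orig (3,9); cuts so far [(3, 9)]; region rows[0,4) x cols[8,12) = 4x4
Unfold 1 (reflect across h@4): 2 holes -> [(3, 9), (4, 9)]
Unfold 2 (reflect across h@8): 4 holes -> [(3, 9), (4, 9), (11, 9), (12, 9)]
Unfold 3 (reflect across v@12): 8 holes -> [(3, 9), (3, 14), (4, 9), (4, 14), (11, 9), (11, 14), (12, 9), (12, 14)]
Unfold 4 (reflect across v@8): 16 holes -> [(3, 1), (3, 6), (3, 9), (3, 14), (4, 1), (4, 6), (4, 9), (4, 14), (11, 1), (11, 6), (11, 9), (11, 14), (12, 1), (12, 6), (12, 9), (12, 14)]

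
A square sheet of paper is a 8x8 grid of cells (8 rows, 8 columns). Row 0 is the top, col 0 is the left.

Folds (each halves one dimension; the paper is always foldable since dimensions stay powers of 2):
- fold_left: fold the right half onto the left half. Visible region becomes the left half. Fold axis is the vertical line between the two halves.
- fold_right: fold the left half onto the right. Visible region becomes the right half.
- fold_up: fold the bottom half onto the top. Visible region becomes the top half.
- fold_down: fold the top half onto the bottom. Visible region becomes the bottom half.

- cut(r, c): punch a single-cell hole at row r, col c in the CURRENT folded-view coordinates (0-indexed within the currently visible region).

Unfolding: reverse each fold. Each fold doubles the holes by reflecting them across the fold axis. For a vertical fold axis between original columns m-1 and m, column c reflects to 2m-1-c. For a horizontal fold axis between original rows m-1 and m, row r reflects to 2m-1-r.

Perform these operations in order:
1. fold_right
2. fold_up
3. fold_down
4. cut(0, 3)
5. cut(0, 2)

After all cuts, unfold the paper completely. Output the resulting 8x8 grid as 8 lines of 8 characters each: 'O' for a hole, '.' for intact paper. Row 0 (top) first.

Answer: ........
OO....OO
OO....OO
........
........
OO....OO
OO....OO
........

Derivation:
Op 1 fold_right: fold axis v@4; visible region now rows[0,8) x cols[4,8) = 8x4
Op 2 fold_up: fold axis h@4; visible region now rows[0,4) x cols[4,8) = 4x4
Op 3 fold_down: fold axis h@2; visible region now rows[2,4) x cols[4,8) = 2x4
Op 4 cut(0, 3): punch at orig (2,7); cuts so far [(2, 7)]; region rows[2,4) x cols[4,8) = 2x4
Op 5 cut(0, 2): punch at orig (2,6); cuts so far [(2, 6), (2, 7)]; region rows[2,4) x cols[4,8) = 2x4
Unfold 1 (reflect across h@2): 4 holes -> [(1, 6), (1, 7), (2, 6), (2, 7)]
Unfold 2 (reflect across h@4): 8 holes -> [(1, 6), (1, 7), (2, 6), (2, 7), (5, 6), (5, 7), (6, 6), (6, 7)]
Unfold 3 (reflect across v@4): 16 holes -> [(1, 0), (1, 1), (1, 6), (1, 7), (2, 0), (2, 1), (2, 6), (2, 7), (5, 0), (5, 1), (5, 6), (5, 7), (6, 0), (6, 1), (6, 6), (6, 7)]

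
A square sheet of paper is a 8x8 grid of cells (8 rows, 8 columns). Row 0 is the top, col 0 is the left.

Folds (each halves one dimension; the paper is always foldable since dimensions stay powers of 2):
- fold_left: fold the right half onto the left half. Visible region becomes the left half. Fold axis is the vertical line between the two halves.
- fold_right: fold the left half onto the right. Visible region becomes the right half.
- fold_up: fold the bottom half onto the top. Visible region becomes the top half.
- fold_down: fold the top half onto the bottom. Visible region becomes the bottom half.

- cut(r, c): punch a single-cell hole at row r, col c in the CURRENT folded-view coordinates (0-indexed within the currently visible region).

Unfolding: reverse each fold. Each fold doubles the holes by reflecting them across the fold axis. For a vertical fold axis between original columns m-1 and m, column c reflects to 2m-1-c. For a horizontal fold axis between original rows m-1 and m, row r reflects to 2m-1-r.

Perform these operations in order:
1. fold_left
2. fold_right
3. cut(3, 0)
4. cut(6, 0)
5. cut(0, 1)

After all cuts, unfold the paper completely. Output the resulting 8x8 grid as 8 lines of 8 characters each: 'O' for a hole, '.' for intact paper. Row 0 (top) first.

Op 1 fold_left: fold axis v@4; visible region now rows[0,8) x cols[0,4) = 8x4
Op 2 fold_right: fold axis v@2; visible region now rows[0,8) x cols[2,4) = 8x2
Op 3 cut(3, 0): punch at orig (3,2); cuts so far [(3, 2)]; region rows[0,8) x cols[2,4) = 8x2
Op 4 cut(6, 0): punch at orig (6,2); cuts so far [(3, 2), (6, 2)]; region rows[0,8) x cols[2,4) = 8x2
Op 5 cut(0, 1): punch at orig (0,3); cuts so far [(0, 3), (3, 2), (6, 2)]; region rows[0,8) x cols[2,4) = 8x2
Unfold 1 (reflect across v@2): 6 holes -> [(0, 0), (0, 3), (3, 1), (3, 2), (6, 1), (6, 2)]
Unfold 2 (reflect across v@4): 12 holes -> [(0, 0), (0, 3), (0, 4), (0, 7), (3, 1), (3, 2), (3, 5), (3, 6), (6, 1), (6, 2), (6, 5), (6, 6)]

Answer: O..OO..O
........
........
.OO..OO.
........
........
.OO..OO.
........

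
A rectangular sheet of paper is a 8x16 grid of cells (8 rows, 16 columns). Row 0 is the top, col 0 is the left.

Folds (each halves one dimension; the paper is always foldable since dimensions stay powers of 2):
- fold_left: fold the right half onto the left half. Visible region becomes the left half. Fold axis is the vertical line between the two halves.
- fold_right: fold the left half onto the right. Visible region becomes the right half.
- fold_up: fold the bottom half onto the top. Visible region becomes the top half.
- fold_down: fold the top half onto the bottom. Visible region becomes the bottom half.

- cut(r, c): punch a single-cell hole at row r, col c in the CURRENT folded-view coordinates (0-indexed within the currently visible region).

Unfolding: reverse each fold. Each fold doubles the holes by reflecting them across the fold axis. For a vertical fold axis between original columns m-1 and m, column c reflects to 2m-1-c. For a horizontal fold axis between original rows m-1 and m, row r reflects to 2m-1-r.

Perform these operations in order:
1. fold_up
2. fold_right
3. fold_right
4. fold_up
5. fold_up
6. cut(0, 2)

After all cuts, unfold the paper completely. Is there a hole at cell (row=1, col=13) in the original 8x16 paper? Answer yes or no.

Op 1 fold_up: fold axis h@4; visible region now rows[0,4) x cols[0,16) = 4x16
Op 2 fold_right: fold axis v@8; visible region now rows[0,4) x cols[8,16) = 4x8
Op 3 fold_right: fold axis v@12; visible region now rows[0,4) x cols[12,16) = 4x4
Op 4 fold_up: fold axis h@2; visible region now rows[0,2) x cols[12,16) = 2x4
Op 5 fold_up: fold axis h@1; visible region now rows[0,1) x cols[12,16) = 1x4
Op 6 cut(0, 2): punch at orig (0,14); cuts so far [(0, 14)]; region rows[0,1) x cols[12,16) = 1x4
Unfold 1 (reflect across h@1): 2 holes -> [(0, 14), (1, 14)]
Unfold 2 (reflect across h@2): 4 holes -> [(0, 14), (1, 14), (2, 14), (3, 14)]
Unfold 3 (reflect across v@12): 8 holes -> [(0, 9), (0, 14), (1, 9), (1, 14), (2, 9), (2, 14), (3, 9), (3, 14)]
Unfold 4 (reflect across v@8): 16 holes -> [(0, 1), (0, 6), (0, 9), (0, 14), (1, 1), (1, 6), (1, 9), (1, 14), (2, 1), (2, 6), (2, 9), (2, 14), (3, 1), (3, 6), (3, 9), (3, 14)]
Unfold 5 (reflect across h@4): 32 holes -> [(0, 1), (0, 6), (0, 9), (0, 14), (1, 1), (1, 6), (1, 9), (1, 14), (2, 1), (2, 6), (2, 9), (2, 14), (3, 1), (3, 6), (3, 9), (3, 14), (4, 1), (4, 6), (4, 9), (4, 14), (5, 1), (5, 6), (5, 9), (5, 14), (6, 1), (6, 6), (6, 9), (6, 14), (7, 1), (7, 6), (7, 9), (7, 14)]
Holes: [(0, 1), (0, 6), (0, 9), (0, 14), (1, 1), (1, 6), (1, 9), (1, 14), (2, 1), (2, 6), (2, 9), (2, 14), (3, 1), (3, 6), (3, 9), (3, 14), (4, 1), (4, 6), (4, 9), (4, 14), (5, 1), (5, 6), (5, 9), (5, 14), (6, 1), (6, 6), (6, 9), (6, 14), (7, 1), (7, 6), (7, 9), (7, 14)]

Answer: no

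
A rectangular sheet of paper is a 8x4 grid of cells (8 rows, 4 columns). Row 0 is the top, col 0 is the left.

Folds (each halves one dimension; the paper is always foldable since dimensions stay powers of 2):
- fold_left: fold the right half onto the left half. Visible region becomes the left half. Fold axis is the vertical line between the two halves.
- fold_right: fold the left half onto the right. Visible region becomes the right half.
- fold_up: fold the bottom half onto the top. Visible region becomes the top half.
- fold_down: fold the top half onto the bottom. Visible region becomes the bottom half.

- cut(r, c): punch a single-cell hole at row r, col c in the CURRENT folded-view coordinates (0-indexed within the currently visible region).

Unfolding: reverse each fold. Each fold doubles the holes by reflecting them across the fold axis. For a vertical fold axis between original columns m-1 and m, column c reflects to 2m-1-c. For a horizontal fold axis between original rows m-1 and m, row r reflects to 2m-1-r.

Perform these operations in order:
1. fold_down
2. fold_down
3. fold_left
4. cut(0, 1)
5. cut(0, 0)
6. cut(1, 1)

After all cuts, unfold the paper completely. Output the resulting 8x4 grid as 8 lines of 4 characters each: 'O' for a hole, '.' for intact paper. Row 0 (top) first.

Answer: .OO.
OOOO
OOOO
.OO.
.OO.
OOOO
OOOO
.OO.

Derivation:
Op 1 fold_down: fold axis h@4; visible region now rows[4,8) x cols[0,4) = 4x4
Op 2 fold_down: fold axis h@6; visible region now rows[6,8) x cols[0,4) = 2x4
Op 3 fold_left: fold axis v@2; visible region now rows[6,8) x cols[0,2) = 2x2
Op 4 cut(0, 1): punch at orig (6,1); cuts so far [(6, 1)]; region rows[6,8) x cols[0,2) = 2x2
Op 5 cut(0, 0): punch at orig (6,0); cuts so far [(6, 0), (6, 1)]; region rows[6,8) x cols[0,2) = 2x2
Op 6 cut(1, 1): punch at orig (7,1); cuts so far [(6, 0), (6, 1), (7, 1)]; region rows[6,8) x cols[0,2) = 2x2
Unfold 1 (reflect across v@2): 6 holes -> [(6, 0), (6, 1), (6, 2), (6, 3), (7, 1), (7, 2)]
Unfold 2 (reflect across h@6): 12 holes -> [(4, 1), (4, 2), (5, 0), (5, 1), (5, 2), (5, 3), (6, 0), (6, 1), (6, 2), (6, 3), (7, 1), (7, 2)]
Unfold 3 (reflect across h@4): 24 holes -> [(0, 1), (0, 2), (1, 0), (1, 1), (1, 2), (1, 3), (2, 0), (2, 1), (2, 2), (2, 3), (3, 1), (3, 2), (4, 1), (4, 2), (5, 0), (5, 1), (5, 2), (5, 3), (6, 0), (6, 1), (6, 2), (6, 3), (7, 1), (7, 2)]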